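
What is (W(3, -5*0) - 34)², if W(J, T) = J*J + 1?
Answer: 576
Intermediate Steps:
W(J, T) = 1 + J² (W(J, T) = J² + 1 = 1 + J²)
(W(3, -5*0) - 34)² = ((1 + 3²) - 34)² = ((1 + 9) - 34)² = (10 - 34)² = (-24)² = 576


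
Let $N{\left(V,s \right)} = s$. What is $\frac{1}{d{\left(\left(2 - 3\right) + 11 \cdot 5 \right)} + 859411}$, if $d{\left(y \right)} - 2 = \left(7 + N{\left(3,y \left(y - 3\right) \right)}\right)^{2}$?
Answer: $\frac{1}{8482534} \approx 1.1789 \cdot 10^{-7}$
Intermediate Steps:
$d{\left(y \right)} = 2 + \left(7 + y \left(-3 + y\right)\right)^{2}$ ($d{\left(y \right)} = 2 + \left(7 + y \left(y - 3\right)\right)^{2} = 2 + \left(7 + y \left(-3 + y\right)\right)^{2}$)
$\frac{1}{d{\left(\left(2 - 3\right) + 11 \cdot 5 \right)} + 859411} = \frac{1}{\left(2 + \left(7 + \left(\left(2 - 3\right) + 11 \cdot 5\right) \left(-3 + \left(\left(2 - 3\right) + 11 \cdot 5\right)\right)\right)^{2}\right) + 859411} = \frac{1}{\left(2 + \left(7 + \left(-1 + 55\right) \left(-3 + \left(-1 + 55\right)\right)\right)^{2}\right) + 859411} = \frac{1}{\left(2 + \left(7 + 54 \left(-3 + 54\right)\right)^{2}\right) + 859411} = \frac{1}{\left(2 + \left(7 + 54 \cdot 51\right)^{2}\right) + 859411} = \frac{1}{\left(2 + \left(7 + 2754\right)^{2}\right) + 859411} = \frac{1}{\left(2 + 2761^{2}\right) + 859411} = \frac{1}{\left(2 + 7623121\right) + 859411} = \frac{1}{7623123 + 859411} = \frac{1}{8482534}$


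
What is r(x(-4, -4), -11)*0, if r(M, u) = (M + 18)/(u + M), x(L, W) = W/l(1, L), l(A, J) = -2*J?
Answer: 0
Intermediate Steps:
x(L, W) = -W/(2*L) (x(L, W) = W/((-2*L)) = W*(-1/(2*L)) = -W/(2*L))
r(M, u) = (18 + M)/(M + u)
r(x(-4, -4), -11)*0 = ((18 - ½*(-4)/(-4))/(-½*(-4)/(-4) - 11))*0 = ((18 - ½*(-4)*(-¼))/(-½*(-4)*(-¼) - 11))*0 = ((18 - ½)/(-½ - 11))*0 = ((35/2)/(-23/2))*0 = -2/23*35/2*0 = -35/23*0 = 0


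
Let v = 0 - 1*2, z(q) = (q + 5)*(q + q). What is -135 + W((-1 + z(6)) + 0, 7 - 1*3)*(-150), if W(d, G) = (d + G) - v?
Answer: -20685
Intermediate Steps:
z(q) = 2*q*(5 + q) (z(q) = (5 + q)*(2*q) = 2*q*(5 + q))
v = -2 (v = 0 - 2 = -2)
W(d, G) = 2 + G + d (W(d, G) = (d + G) - 1*(-2) = (G + d) + 2 = 2 + G + d)
-135 + W((-1 + z(6)) + 0, 7 - 1*3)*(-150) = -135 + (2 + (7 - 1*3) + ((-1 + 2*6*(5 + 6)) + 0))*(-150) = -135 + (2 + (7 - 3) + ((-1 + 2*6*11) + 0))*(-150) = -135 + (2 + 4 + ((-1 + 132) + 0))*(-150) = -135 + (2 + 4 + (131 + 0))*(-150) = -135 + (2 + 4 + 131)*(-150) = -135 + 137*(-150) = -135 - 20550 = -20685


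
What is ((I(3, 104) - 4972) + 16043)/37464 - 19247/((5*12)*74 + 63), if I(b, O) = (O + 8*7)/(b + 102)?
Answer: -247287907/62152776 ≈ -3.9787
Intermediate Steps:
I(b, O) = (56 + O)/(102 + b) (I(b, O) = (O + 56)/(102 + b) = (56 + O)/(102 + b))
((I(3, 104) - 4972) + 16043)/37464 - 19247/((5*12)*74 + 63) = (((56 + 104)/(102 + 3) - 4972) + 16043)/37464 - 19247/((5*12)*74 + 63) = ((160/105 - 4972) + 16043)*(1/37464) - 19247/(60*74 + 63) = (((1/105)*160 - 4972) + 16043)*(1/37464) - 19247/(4440 + 63) = ((32/21 - 4972) + 16043)*(1/37464) - 19247/4503 = (-104380/21 + 16043)*(1/37464) - 19247*1/4503 = (232523/21)*(1/37464) - 1013/237 = 232523/786744 - 1013/237 = -247287907/62152776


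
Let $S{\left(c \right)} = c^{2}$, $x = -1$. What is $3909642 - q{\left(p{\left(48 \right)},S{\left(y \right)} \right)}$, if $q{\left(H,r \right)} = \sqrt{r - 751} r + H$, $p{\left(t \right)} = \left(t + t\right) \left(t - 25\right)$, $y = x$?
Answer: $3907434 - 5 i \sqrt{30} \approx 3.9074 \cdot 10^{6} - 27.386 i$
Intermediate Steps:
$y = -1$
$p{\left(t \right)} = 2 t \left(-25 + t\right)$
$q{\left(H,r \right)} = H + r \sqrt{-751 + r}$ ($q{\left(H,r \right)} = \sqrt{-751 + r} r + H = r \sqrt{-751 + r} + H = H + r \sqrt{-751 + r}$)
$3909642 - q{\left(p{\left(48 \right)},S{\left(y \right)} \right)} = 3909642 - \left(2 \cdot 48 \left(-25 + 48\right) + \left(-1\right)^{2} \sqrt{-751 + \left(-1\right)^{2}}\right) = 3909642 - \left(2 \cdot 48 \cdot 23 + 1 \sqrt{-751 + 1}\right) = 3909642 - \left(2208 + 1 \sqrt{-750}\right) = 3909642 - \left(2208 + 1 \cdot 5 i \sqrt{30}\right) = 3909642 - \left(2208 + 5 i \sqrt{30}\right) = 3907434 - 5 i \sqrt{30}$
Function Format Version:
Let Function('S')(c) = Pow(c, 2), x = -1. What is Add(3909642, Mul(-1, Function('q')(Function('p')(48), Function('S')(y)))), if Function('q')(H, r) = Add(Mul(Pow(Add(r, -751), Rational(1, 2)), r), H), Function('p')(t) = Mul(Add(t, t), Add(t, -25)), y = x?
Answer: Add(3907434, Mul(-5, I, Pow(30, Rational(1, 2)))) ≈ Add(3.9074e+6, Mul(-27.386, I))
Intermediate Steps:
y = -1
Function('p')(t) = Mul(2, t, Add(-25, t)) (Function('p')(t) = Mul(Mul(2, t), Add(-25, t)) = Mul(2, t, Add(-25, t)))
Function('q')(H, r) = Add(H, Mul(r, Pow(Add(-751, r), Rational(1, 2)))) (Function('q')(H, r) = Add(Mul(Pow(Add(-751, r), Rational(1, 2)), r), H) = Add(Mul(r, Pow(Add(-751, r), Rational(1, 2))), H) = Add(H, Mul(r, Pow(Add(-751, r), Rational(1, 2)))))
Add(3909642, Mul(-1, Function('q')(Function('p')(48), Function('S')(y)))) = Add(3909642, Mul(-1, Add(Mul(2, 48, Add(-25, 48)), Mul(Pow(-1, 2), Pow(Add(-751, Pow(-1, 2)), Rational(1, 2)))))) = Add(3909642, Mul(-1, Add(Mul(2, 48, 23), Mul(1, Pow(Add(-751, 1), Rational(1, 2)))))) = Add(3909642, Mul(-1, Add(2208, Mul(1, Pow(-750, Rational(1, 2)))))) = Add(3909642, Mul(-1, Add(2208, Mul(1, Mul(5, I, Pow(30, Rational(1, 2))))))) = Add(3909642, Mul(-1, Add(2208, Mul(5, I, Pow(30, Rational(1, 2)))))) = Add(3909642, Add(-2208, Mul(-5, I, Pow(30, Rational(1, 2))))) = Add(3907434, Mul(-5, I, Pow(30, Rational(1, 2))))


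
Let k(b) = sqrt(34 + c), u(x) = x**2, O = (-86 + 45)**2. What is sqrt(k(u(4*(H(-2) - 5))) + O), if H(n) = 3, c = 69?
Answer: sqrt(1681 + sqrt(103)) ≈ 41.124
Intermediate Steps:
O = 1681 (O = (-41)**2 = 1681)
k(b) = sqrt(103) (k(b) = sqrt(34 + 69) = sqrt(103))
sqrt(k(u(4*(H(-2) - 5))) + O) = sqrt(sqrt(103) + 1681) = sqrt(1681 + sqrt(103))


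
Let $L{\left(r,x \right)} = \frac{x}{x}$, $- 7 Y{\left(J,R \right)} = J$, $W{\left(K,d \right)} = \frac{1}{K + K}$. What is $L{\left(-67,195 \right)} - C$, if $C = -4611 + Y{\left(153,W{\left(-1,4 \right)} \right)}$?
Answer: $\frac{32437}{7} \approx 4633.9$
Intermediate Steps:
$W{\left(K,d \right)} = \frac{1}{2 K}$
$Y{\left(J,R \right)} = - \frac{J}{7}$
$L{\left(r,x \right)} = 1$
$C = - \frac{32430}{7}$ ($C = -4611 - \frac{153}{7} = - \frac{32430}{7} \approx -4632.9$)
$L{\left(-67,195 \right)} - C = 1 - - \frac{32430}{7} = 1 + \frac{32430}{7} = \frac{32437}{7}$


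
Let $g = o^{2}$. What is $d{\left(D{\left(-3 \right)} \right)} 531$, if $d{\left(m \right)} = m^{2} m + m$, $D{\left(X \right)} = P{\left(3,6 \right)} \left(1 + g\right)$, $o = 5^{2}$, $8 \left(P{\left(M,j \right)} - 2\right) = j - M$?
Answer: $\frac{111683375894025}{64} \approx 1.7451 \cdot 10^{12}$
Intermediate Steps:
$P{\left(M,j \right)} = 2 - \frac{M}{8} + \frac{j}{8}$ ($P{\left(M,j \right)} = 2 + \frac{j - M}{8} = 2 - \left(- \frac{j}{8} + \frac{M}{8}\right) = 2 - \frac{M}{8} + \frac{j}{8}$)
$o = 25$
$g = 625$ ($g = 25^{2} = 625$)
$D{\left(X \right)} = \frac{5947}{4}$ ($D{\left(X \right)} = \left(2 - \frac{3}{8} + \frac{1}{8} \cdot 6\right) \left(1 + 625\right) = \left(2 - \frac{3}{8} + \frac{3}{4}\right) 626 = \frac{19}{8} \cdot 626 = \frac{5947}{4}$)
$d{\left(m \right)} = m + m^{3}$ ($d{\left(m \right)} = m^{3} + m = m + m^{3}$)
$d{\left(D{\left(-3 \right)} \right)} 531 = \left(\frac{5947}{4} + \left(\frac{5947}{4}\right)^{3}\right) 531 = \left(\frac{5947}{4} + \frac{210326413123}{64}\right) 531 = \frac{210326508275}{64} \cdot 531 = \frac{111683375894025}{64}$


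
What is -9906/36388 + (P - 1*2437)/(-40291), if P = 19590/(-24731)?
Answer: -3838452339935/18129169701874 ≈ -0.21173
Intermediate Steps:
P = -19590/24731 (P = 19590*(-1/24731) = -19590/24731 ≈ -0.79212)
-9906/36388 + (P - 1*2437)/(-40291) = -9906/36388 + (-19590/24731 - 1*2437)/(-40291) = -9906*1/36388 + (-19590/24731 - 2437)*(-1/40291) = -4953/18194 - 60289037/24731*(-1/40291) = -4953/18194 + 60289037/996436721 = -3838452339935/18129169701874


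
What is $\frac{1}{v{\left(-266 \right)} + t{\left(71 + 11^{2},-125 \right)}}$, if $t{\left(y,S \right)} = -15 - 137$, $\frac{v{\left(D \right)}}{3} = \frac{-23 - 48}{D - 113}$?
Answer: $- \frac{379}{57395} \approx -0.0066034$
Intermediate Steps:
$v{\left(D \right)} = - \frac{213}{-113 + D}$ ($v{\left(D \right)} = 3 \frac{-23 - 48}{D - 113} = 3 \left(- \frac{71}{-113 + D}\right) = - \frac{213}{-113 + D}$)
$t{\left(y,S \right)} = -152$
$\frac{1}{v{\left(-266 \right)} + t{\left(71 + 11^{2},-125 \right)}} = \frac{1}{- \frac{213}{-113 - 266} - 152} = \frac{1}{- \frac{213}{-379} - 152} = \frac{1}{\left(-213\right) \left(- \frac{1}{379}\right) - 152} = \frac{1}{\frac{213}{379} - 152} = \frac{1}{- \frac{57395}{379}} = - \frac{379}{57395}$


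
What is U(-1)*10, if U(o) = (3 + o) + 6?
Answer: 80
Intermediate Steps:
U(o) = 9 + o
U(-1)*10 = (9 - 1)*10 = 8*10 = 80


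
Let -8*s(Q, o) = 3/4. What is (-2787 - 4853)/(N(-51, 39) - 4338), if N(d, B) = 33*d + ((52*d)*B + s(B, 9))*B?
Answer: 244480/129270933 ≈ 0.0018912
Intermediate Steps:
s(Q, o) = -3/32 (s(Q, o) = -3/(8*4) = -⅛*¾ = -3/32)
N(d, B) = 33*d + B*(-3/32 + 52*B*d) (N(d, B) = 33*d + ((52*d)*B - 3/32)*B = 33*d + (52*B*d - 3/32)*B = 33*d + (-3/32 + 52*B*d)*B = 33*d + B*(-3/32 + 52*B*d))
(-2787 - 4853)/(N(-51, 39) - 4338) = (-2787 - 4853)/((33*(-51) - 3/32*39 + 52*(-51)*39²) - 4338) = -7640/((-1683 - 117/32 + 52*(-51)*1521) - 4338) = -7640/((-1683 - 117/32 - 4033692) - 4338) = -7640/(-129132117/32 - 4338) = -7640/(-129270933/32) = -7640*(-32/129270933) = 244480/129270933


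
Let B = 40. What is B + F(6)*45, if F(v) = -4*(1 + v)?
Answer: -1220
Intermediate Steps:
F(v) = -4 - 4*v
B + F(6)*45 = 40 + (-4 - 4*6)*45 = 40 + (-4 - 24)*45 = 40 - 28*45 = 40 - 1260 = -1220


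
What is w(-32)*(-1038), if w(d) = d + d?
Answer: 66432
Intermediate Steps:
w(d) = 2*d
w(-32)*(-1038) = (2*(-32))*(-1038) = -64*(-1038) = 66432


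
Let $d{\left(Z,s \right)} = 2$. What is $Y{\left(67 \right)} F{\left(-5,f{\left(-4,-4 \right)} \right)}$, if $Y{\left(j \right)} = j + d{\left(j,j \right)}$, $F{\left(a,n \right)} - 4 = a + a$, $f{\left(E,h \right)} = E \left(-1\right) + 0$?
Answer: $-414$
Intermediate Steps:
$f{\left(E,h \right)} = - E$ ($f{\left(E,h \right)} = - E + 0 = - E$)
$F{\left(a,n \right)} = 4 + 2 a$ ($F{\left(a,n \right)} = 4 + \left(a + a\right) = 4 + 2 a$)
$Y{\left(j \right)} = 2 + j$ ($Y{\left(j \right)} = j + 2 = 2 + j$)
$Y{\left(67 \right)} F{\left(-5,f{\left(-4,-4 \right)} \right)} = \left(2 + 67\right) \left(4 + 2 \left(-5\right)\right) = 69 \left(4 - 10\right) = 69 \left(-6\right) = -414$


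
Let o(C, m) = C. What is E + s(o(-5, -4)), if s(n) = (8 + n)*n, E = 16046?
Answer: 16031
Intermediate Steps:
s(n) = n*(8 + n)
E + s(o(-5, -4)) = 16046 - 5*(8 - 5) = 16046 - 5*3 = 16046 - 15 = 16031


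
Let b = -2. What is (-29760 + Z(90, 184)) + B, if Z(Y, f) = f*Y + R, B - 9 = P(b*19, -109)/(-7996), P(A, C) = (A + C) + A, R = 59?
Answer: -105003287/7996 ≈ -13132.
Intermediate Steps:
P(A, C) = C + 2*A
B = 72149/7996 (B = 9 + (-109 + 2*(-2*19))/(-7996) = 9 + (-109 + 2*(-38))*(-1/7996) = 9 + (-109 - 76)*(-1/7996) = 9 - 185*(-1/7996) = 9 + 185/7996 = 72149/7996 ≈ 9.0231)
Z(Y, f) = 59 + Y*f (Z(Y, f) = f*Y + 59 = Y*f + 59 = 59 + Y*f)
(-29760 + Z(90, 184)) + B = (-29760 + (59 + 90*184)) + 72149/7996 = (-29760 + (59 + 16560)) + 72149/7996 = (-29760 + 16619) + 72149/7996 = -13141 + 72149/7996 = -105003287/7996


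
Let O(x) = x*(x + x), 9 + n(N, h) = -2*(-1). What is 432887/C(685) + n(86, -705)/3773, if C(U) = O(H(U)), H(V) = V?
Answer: 232387643/505824550 ≈ 0.45942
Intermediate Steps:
n(N, h) = -7 (n(N, h) = -9 - 2*(-1) = -9 + 2 = -7)
O(x) = 2*x² (O(x) = x*(2*x) = 2*x²)
C(U) = 2*U²
432887/C(685) + n(86, -705)/3773 = 432887/((2*685²)) - 7/3773 = 432887/((2*469225)) - 7*1/3773 = 432887/938450 - 1/539 = 232387643/505824550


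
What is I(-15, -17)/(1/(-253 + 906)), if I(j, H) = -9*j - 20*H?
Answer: 310175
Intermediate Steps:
I(j, H) = -20*H - 9*j
I(-15, -17)/(1/(-253 + 906)) = (-20*(-17) - 9*(-15))/(1/(-253 + 906)) = (340 + 135)/(1/653) = 475/(1/653) = 475*653 = 310175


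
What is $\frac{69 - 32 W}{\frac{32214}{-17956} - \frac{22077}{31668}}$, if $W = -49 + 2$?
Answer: $- \frac{74537995532}{118047297} \approx -631.42$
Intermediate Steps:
$W = -47$
$\frac{69 - 32 W}{\frac{32214}{-17956} - \frac{22077}{31668}} = \frac{69 - -1504}{\frac{32214}{-17956} - \frac{22077}{31668}} = \frac{69 + 1504}{32214 \left(- \frac{1}{17956}\right) - \frac{7359}{10556}} = \frac{1573}{- \frac{16107}{8978} - \frac{7359}{10556}} = \frac{1573}{- \frac{118047297}{47385884}} = 1573 \left(- \frac{47385884}{118047297}\right) = - \frac{74537995532}{118047297}$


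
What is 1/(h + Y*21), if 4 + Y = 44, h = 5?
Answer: 1/845 ≈ 0.0011834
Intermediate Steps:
Y = 40 (Y = -4 + 44 = 40)
1/(h + Y*21) = 1/(5 + 40*21) = 1/(5 + 840) = 1/845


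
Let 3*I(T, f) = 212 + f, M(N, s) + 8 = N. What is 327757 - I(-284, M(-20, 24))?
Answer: 983087/3 ≈ 3.2770e+5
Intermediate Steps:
M(N, s) = -8 + N
I(T, f) = 212/3 + f/3 (I(T, f) = (212 + f)/3 = 212/3 + f/3)
327757 - I(-284, M(-20, 24)) = 327757 - (212/3 + (-8 - 20)/3) = 327757 - (212/3 + (⅓)*(-28)) = 327757 - (212/3 - 28/3) = 327757 - 1*184/3 = 327757 - 184/3 = 983087/3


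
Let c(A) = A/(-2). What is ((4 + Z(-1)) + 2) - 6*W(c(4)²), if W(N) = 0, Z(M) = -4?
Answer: 2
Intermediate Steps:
c(A) = -A/2 (c(A) = A*(-½) = -A/2)
((4 + Z(-1)) + 2) - 6*W(c(4)²) = ((4 - 4) + 2) - 6*0 = (0 + 2) + 0 = 2 + 0 = 2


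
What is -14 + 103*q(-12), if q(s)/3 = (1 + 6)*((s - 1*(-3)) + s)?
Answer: -45437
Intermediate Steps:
q(s) = 63 + 42*s (q(s) = 3*((1 + 6)*((s - 1*(-3)) + s)) = 3*(7*((s + 3) + s)) = 3*(7*((3 + s) + s)) = 3*(7*(3 + 2*s)) = 3*(21 + 14*s) = 63 + 42*s)
-14 + 103*q(-12) = -14 + 103*(63 + 42*(-12)) = -14 + 103*(63 - 504) = -14 + 103*(-441) = -14 - 45423 = -45437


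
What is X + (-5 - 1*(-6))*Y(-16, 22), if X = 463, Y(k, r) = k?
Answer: 447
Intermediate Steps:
X + (-5 - 1*(-6))*Y(-16, 22) = 463 + (-5 - 1*(-6))*(-16) = 463 + (-5 + 6)*(-16) = 463 + 1*(-16) = 463 - 16 = 447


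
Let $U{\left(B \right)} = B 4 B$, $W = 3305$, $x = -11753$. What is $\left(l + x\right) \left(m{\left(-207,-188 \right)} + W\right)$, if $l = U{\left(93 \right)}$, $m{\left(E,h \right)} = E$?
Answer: $70767614$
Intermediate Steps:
$U{\left(B \right)} = 4 B^{2}$ ($U{\left(B \right)} = 4 B B = 4 B^{2}$)
$l = 34596$ ($l = 4 \cdot 93^{2} = 4 \cdot 8649 = 34596$)
$\left(l + x\right) \left(m{\left(-207,-188 \right)} + W\right) = \left(34596 - 11753\right) \left(-207 + 3305\right) = 22843 \cdot 3098 = 70767614$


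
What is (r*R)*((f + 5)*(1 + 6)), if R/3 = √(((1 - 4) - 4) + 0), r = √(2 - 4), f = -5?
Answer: 0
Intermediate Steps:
r = I*√2 (r = √(-2) = I*√2 ≈ 1.4142*I)
R = 3*I*√7 (R = 3*√(((1 - 4) - 4) + 0) = 3*√((-3 - 4) + 0) = 3*√(-7 + 0) = 3*√(-7) = 3*(I*√7) = 3*I*√7 ≈ 7.9373*I)
(r*R)*((f + 5)*(1 + 6)) = ((I*√2)*(3*I*√7))*((-5 + 5)*(1 + 6)) = (-3*√14)*(0*7) = -3*√14*0 = 0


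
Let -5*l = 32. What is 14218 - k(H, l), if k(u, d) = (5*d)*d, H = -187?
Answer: 70066/5 ≈ 14013.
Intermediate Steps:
l = -32/5 (l = -⅕*32 = -32/5 ≈ -6.4000)
k(u, d) = 5*d²
14218 - k(H, l) = 14218 - 5*(-32/5)² = 14218 - 5*1024/25 = 14218 - 1*1024/5 = 14218 - 1024/5 = 70066/5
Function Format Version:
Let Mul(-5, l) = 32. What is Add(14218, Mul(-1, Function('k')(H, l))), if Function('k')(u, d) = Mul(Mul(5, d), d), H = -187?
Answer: Rational(70066, 5) ≈ 14013.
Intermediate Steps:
l = Rational(-32, 5) (l = Mul(Rational(-1, 5), 32) = Rational(-32, 5) ≈ -6.4000)
Function('k')(u, d) = Mul(5, Pow(d, 2))
Add(14218, Mul(-1, Function('k')(H, l))) = Add(14218, Mul(-1, Mul(5, Pow(Rational(-32, 5), 2)))) = Add(14218, Mul(-1, Mul(5, Rational(1024, 25)))) = Add(14218, Mul(-1, Rational(1024, 5))) = Add(14218, Rational(-1024, 5)) = Rational(70066, 5)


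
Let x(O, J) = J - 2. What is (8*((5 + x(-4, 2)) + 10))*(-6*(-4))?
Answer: 2880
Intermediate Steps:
x(O, J) = -2 + J
(8*((5 + x(-4, 2)) + 10))*(-6*(-4)) = (8*((5 + (-2 + 2)) + 10))*(-6*(-4)) = (8*((5 + 0) + 10))*24 = (8*(5 + 10))*24 = (8*15)*24 = 120*24 = 2880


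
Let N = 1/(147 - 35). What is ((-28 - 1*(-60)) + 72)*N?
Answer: 13/14 ≈ 0.92857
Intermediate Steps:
N = 1/112 ≈ 0.0089286
((-28 - 1*(-60)) + 72)*N = ((-28 - 1*(-60)) + 72)*(1/112) = ((-28 + 60) + 72)*(1/112) = (32 + 72)*(1/112) = 104*(1/112) = 13/14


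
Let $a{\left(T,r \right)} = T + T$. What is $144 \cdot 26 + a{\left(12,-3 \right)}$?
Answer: $3768$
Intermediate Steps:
$a{\left(T,r \right)} = 2 T$
$144 \cdot 26 + a{\left(12,-3 \right)} = 144 \cdot 26 + 2 \cdot 12 = 3744 + 24 = 3768$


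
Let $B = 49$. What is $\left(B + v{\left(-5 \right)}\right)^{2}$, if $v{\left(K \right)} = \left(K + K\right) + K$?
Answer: $1156$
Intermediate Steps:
$v{\left(K \right)} = 3 K$ ($v{\left(K \right)} = 2 K + K = 3 K$)
$\left(B + v{\left(-5 \right)}\right)^{2} = \left(49 + 3 \left(-5\right)\right)^{2} = \left(49 - 15\right)^{2} = 34^{2} = 1156$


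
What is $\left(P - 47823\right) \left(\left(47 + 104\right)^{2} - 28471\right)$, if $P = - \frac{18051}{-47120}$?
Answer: $\frac{1277678769003}{4712} \approx 2.7115 \cdot 10^{8}$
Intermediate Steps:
$P = \frac{18051}{47120}$ ($P = \left(-18051\right) \left(- \frac{1}{47120}\right) = \frac{18051}{47120} \approx 0.38309$)
$\left(P - 47823\right) \left(\left(47 + 104\right)^{2} - 28471\right) = \left(\frac{18051}{47120} - 47823\right) \left(\left(47 + 104\right)^{2} - 28471\right) = - \frac{2253401709 \left(151^{2} - 28471\right)}{47120} = - \frac{2253401709 \left(22801 - 28471\right)}{47120} = \left(- \frac{2253401709}{47120}\right) \left(-5670\right) = \frac{1277678769003}{4712}$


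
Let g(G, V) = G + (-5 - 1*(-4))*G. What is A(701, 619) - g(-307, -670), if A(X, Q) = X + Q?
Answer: 1320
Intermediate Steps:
A(X, Q) = Q + X
g(G, V) = 0 (g(G, V) = G + (-5 + 4)*G = G - G = 0)
A(701, 619) - g(-307, -670) = (619 + 701) - 1*0 = 1320 + 0 = 1320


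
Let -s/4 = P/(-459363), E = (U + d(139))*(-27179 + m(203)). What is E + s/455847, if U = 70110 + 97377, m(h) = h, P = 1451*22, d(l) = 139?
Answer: -946878045640359200248/209399245461 ≈ -4.5219e+9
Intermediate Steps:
P = 31922
U = 167487
E = -4521878976 (E = (167487 + 139)*(-27179 + 203) = 167626*(-26976) = -4521878976)
s = 127688/459363 (s = -127688/(-459363) = -127688*(-1)/459363 = -4*(-31922/459363) = 127688/459363 ≈ 0.27797)
E + s/455847 = -4521878976 + (127688/459363)/455847 = -4521878976 + (127688/459363)*(1/455847) = -4521878976 + 127688/209399245461 = -946878045640359200248/209399245461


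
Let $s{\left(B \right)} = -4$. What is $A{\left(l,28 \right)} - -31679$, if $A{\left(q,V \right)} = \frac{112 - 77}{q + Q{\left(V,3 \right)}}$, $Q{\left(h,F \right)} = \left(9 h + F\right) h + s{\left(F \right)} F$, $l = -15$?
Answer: $\frac{225332762}{7113} \approx 31679.0$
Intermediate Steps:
$Q{\left(h,F \right)} = - 4 F + h \left(F + 9 h\right)$ ($Q{\left(h,F \right)} = \left(9 h + F\right) h - 4 F = \left(F + 9 h\right) h - 4 F = h \left(F + 9 h\right) - 4 F = - 4 F + h \left(F + 9 h\right)$)
$A{\left(q,V \right)} = \frac{35}{-12 + q + 3 V + 9 V^{2}}$ ($A{\left(q,V \right)} = \frac{112 - 77}{q + \left(\left(-4\right) 3 + 9 V^{2} + 3 V\right)} = \frac{35}{q + \left(-12 + 9 V^{2} + 3 V\right)} = \frac{35}{q + \left(-12 + 3 V + 9 V^{2}\right)} = \frac{35}{-12 + q + 3 V + 9 V^{2}}$)
$A{\left(l,28 \right)} - -31679 = \frac{35}{-12 - 15 + 3 \cdot 28 + 9 \cdot 28^{2}} - -31679 = \frac{35}{-12 - 15 + 84 + 9 \cdot 784} + 31679 = \frac{35}{-12 - 15 + 84 + 7056} + 31679 = \frac{35}{7113} + 31679 = \frac{225332762}{7113}$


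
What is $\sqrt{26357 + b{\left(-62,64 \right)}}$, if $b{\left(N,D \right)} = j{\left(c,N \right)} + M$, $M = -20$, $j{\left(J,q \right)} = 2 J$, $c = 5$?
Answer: $\sqrt{26347} \approx 162.32$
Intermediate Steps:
$b{\left(N,D \right)} = -10$ ($b{\left(N,D \right)} = 2 \cdot 5 - 20 = 10 - 20 = -10$)
$\sqrt{26357 + b{\left(-62,64 \right)}} = \sqrt{26357 - 10} = \sqrt{26347}$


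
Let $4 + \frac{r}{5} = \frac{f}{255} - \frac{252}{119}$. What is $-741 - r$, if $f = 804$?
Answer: $- \frac{12345}{17} \approx -726.18$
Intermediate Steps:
$r = - \frac{252}{17}$ ($r = -20 + 5 \left(\frac{804}{255} - \frac{252}{119}\right) = -20 + 5 \left(804 \cdot \frac{1}{255} - \frac{36}{17}\right) = -20 + 5 \left(\frac{268}{85} - \frac{36}{17}\right) = -20 + 5 \cdot \frac{88}{85} = -20 + \frac{88}{17} = - \frac{252}{17} \approx -14.824$)
$-741 - r = -741 - - \frac{252}{17} = -741 + \frac{252}{17} = - \frac{12345}{17}$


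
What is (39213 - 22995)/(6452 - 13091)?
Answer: -5406/2213 ≈ -2.4428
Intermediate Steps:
(39213 - 22995)/(6452 - 13091) = 16218/(-6639) = 16218*(-1/6639) = -5406/2213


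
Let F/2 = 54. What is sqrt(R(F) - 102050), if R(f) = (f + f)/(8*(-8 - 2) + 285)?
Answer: I*sqrt(4288606970)/205 ≈ 319.45*I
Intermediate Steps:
F = 108 (F = 2*54 = 108)
R(f) = 2*f/205 (R(f) = (2*f)/(8*(-10) + 285) = (2*f)/(-80 + 285) = (2*f)/205 = (2*f)*(1/205) = 2*f/205)
sqrt(R(F) - 102050) = sqrt((2/205)*108 - 102050) = sqrt(216/205 - 102050) = sqrt(-20920034/205) = I*sqrt(4288606970)/205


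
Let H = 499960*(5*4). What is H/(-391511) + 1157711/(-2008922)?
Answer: -20540869453721/786515061142 ≈ -26.116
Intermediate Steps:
H = 9999200 (H = 499960*20 = 9999200)
H/(-391511) + 1157711/(-2008922) = 9999200/(-391511) + 1157711/(-2008922) = 9999200*(-1/391511) + 1157711*(-1/2008922) = -9999200/391511 - 1157711/2008922 = -20540869453721/786515061142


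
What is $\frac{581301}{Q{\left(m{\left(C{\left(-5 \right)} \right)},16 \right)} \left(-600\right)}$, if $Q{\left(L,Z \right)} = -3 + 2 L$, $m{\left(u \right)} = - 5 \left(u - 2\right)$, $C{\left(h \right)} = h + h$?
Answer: $- \frac{64589}{7800} \approx -8.2806$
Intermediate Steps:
$C{\left(h \right)} = 2 h$
$m{\left(u \right)} = 10 - 5 u$ ($m{\left(u \right)} = - 5 \left(-2 + u\right) = 10 - 5 u$)
$\frac{581301}{Q{\left(m{\left(C{\left(-5 \right)} \right)},16 \right)} \left(-600\right)} = \frac{581301}{\left(-3 + 2 \left(10 - 5 \cdot 2 \left(-5\right)\right)\right) \left(-600\right)} = \frac{581301}{\left(-3 + 2 \left(10 - -50\right)\right) \left(-600\right)} = \frac{581301}{\left(-3 + 2 \left(10 + 50\right)\right) \left(-600\right)} = \frac{581301}{\left(-3 + 2 \cdot 60\right) \left(-600\right)} = \frac{581301}{\left(-3 + 120\right) \left(-600\right)} = \frac{581301}{117 \left(-600\right)} = \frac{581301}{-70200} = 581301 \left(- \frac{1}{70200}\right) = - \frac{64589}{7800}$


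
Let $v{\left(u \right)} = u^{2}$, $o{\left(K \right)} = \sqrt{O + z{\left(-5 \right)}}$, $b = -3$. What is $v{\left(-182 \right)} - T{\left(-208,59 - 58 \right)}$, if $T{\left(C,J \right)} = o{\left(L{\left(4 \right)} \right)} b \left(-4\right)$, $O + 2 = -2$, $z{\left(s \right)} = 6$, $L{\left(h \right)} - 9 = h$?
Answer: $33124 - 12 \sqrt{2} \approx 33107.0$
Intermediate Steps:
$L{\left(h \right)} = 9 + h$
$O = -4$ ($O = -2 - 2 = -4$)
$o{\left(K \right)} = \sqrt{2}$ ($o{\left(K \right)} = \sqrt{-4 + 6} = \sqrt{2}$)
$T{\left(C,J \right)} = 12 \sqrt{2}$ ($T{\left(C,J \right)} = \sqrt{2} \left(-3\right) \left(-4\right) = - 3 \sqrt{2} \left(-4\right) = 12 \sqrt{2}$)
$v{\left(-182 \right)} - T{\left(-208,59 - 58 \right)} = \left(-182\right)^{2} - 12 \sqrt{2} = 33124 - 12 \sqrt{2}$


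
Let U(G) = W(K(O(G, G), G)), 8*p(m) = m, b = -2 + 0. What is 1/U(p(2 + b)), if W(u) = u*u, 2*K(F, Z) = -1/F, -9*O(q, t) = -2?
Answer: 16/81 ≈ 0.19753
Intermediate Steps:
O(q, t) = 2/9 (O(q, t) = -⅑*(-2) = 2/9)
K(F, Z) = -1/(2*F) (K(F, Z) = (-1/F)/2 = -1/(2*F))
W(u) = u²
b = -2
p(m) = m/8
U(G) = 81/16 (U(G) = (-1/(2*2/9))² = (-½*9/2)² = (-9/4)² = 81/16)
1/U(p(2 + b)) = 1/(81/16) = 16/81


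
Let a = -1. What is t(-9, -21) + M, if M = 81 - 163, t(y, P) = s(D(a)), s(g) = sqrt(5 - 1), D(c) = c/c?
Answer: -80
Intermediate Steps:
D(c) = 1
s(g) = 2 (s(g) = sqrt(4) = 2)
t(y, P) = 2
M = -82
t(-9, -21) + M = 2 - 82 = -80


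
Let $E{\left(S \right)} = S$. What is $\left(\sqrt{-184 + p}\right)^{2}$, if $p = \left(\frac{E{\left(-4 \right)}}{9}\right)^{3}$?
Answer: $- \frac{134200}{729} \approx -184.09$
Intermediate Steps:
$p = - \frac{64}{729}$ ($p = \left(- \frac{4}{9}\right)^{3} = - \frac{64}{729} \approx -0.087791$)
$\left(\sqrt{-184 + p}\right)^{2} = \left(\sqrt{-184 - \frac{64}{729}}\right)^{2} = \left(\sqrt{- \frac{134200}{729}}\right)^{2} = \left(\frac{10 i \sqrt{1342}}{27}\right)^{2} = - \frac{134200}{729}$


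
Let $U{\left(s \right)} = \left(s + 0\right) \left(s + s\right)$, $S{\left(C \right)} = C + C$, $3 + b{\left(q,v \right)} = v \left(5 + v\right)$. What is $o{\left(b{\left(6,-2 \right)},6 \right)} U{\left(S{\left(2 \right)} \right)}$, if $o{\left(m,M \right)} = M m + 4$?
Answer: $-1600$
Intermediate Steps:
$b{\left(q,v \right)} = -3 + v \left(5 + v\right)$
$o{\left(m,M \right)} = 4 + M m$
$S{\left(C \right)} = 2 C$
$U{\left(s \right)} = 2 s^{2}$ ($U{\left(s \right)} = s 2 s = 2 s^{2}$)
$o{\left(b{\left(6,-2 \right)},6 \right)} U{\left(S{\left(2 \right)} \right)} = \left(4 + 6 \left(-3 + \left(-2\right)^{2} + 5 \left(-2\right)\right)\right) 2 \left(2 \cdot 2\right)^{2} = \left(4 + 6 \left(-3 + 4 - 10\right)\right) 2 \cdot 4^{2} = \left(4 + 6 \left(-9\right)\right) 2 \cdot 16 = \left(4 - 54\right) 32 = \left(-50\right) 32 = -1600$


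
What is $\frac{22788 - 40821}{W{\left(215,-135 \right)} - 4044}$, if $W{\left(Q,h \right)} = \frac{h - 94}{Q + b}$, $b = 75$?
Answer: $\frac{5229570}{1172989} \approx 4.4583$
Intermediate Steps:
$W{\left(Q,h \right)} = \frac{-94 + h}{75 + Q}$ ($W{\left(Q,h \right)} = \frac{h - 94}{Q + 75} = \frac{-94 + h}{75 + Q}$)
$\frac{22788 - 40821}{W{\left(215,-135 \right)} - 4044} = \frac{22788 - 40821}{\frac{-94 - 135}{75 + 215} - 4044} = - \frac{18033}{\frac{1}{290} \left(-229\right) - 4044} = - \frac{18033}{- \frac{229}{290} - 4044} = - \frac{18033}{- \frac{1172989}{290}} = \left(-18033\right) \left(- \frac{290}{1172989}\right) = \frac{5229570}{1172989}$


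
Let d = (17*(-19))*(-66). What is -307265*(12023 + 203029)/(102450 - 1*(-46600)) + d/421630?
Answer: -5065535282397/11426173 ≈ -4.4333e+5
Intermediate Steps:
d = 21318 (d = -323*(-66) = 21318)
-307265*(12023 + 203029)/(102450 - 1*(-46600)) + d/421630 = -307265*(12023 + 203029)/(102450 - 1*(-46600)) + 21318/421630 = -307265*215052/(102450 + 46600) + 21318*(1/421630) = -307265/(149050*(1/215052)) + 969/19165 = -307265/74525/107526 + 969/19165 = -307265*107526/74525 + 969/19165 = -6607795278/14905 + 969/19165 = -5065535282397/11426173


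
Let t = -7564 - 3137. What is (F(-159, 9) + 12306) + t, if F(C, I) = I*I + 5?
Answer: 1691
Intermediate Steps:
t = -10701
F(C, I) = 5 + I² (F(C, I) = I² + 5 = 5 + I²)
(F(-159, 9) + 12306) + t = ((5 + 9²) + 12306) - 10701 = ((5 + 81) + 12306) - 10701 = (86 + 12306) - 10701 = 12392 - 10701 = 1691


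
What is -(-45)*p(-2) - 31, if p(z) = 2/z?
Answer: -76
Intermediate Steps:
-(-45)*p(-2) - 31 = -(-45)*2/(-2) - 31 = -(-45)*2*(-1/2) - 31 = -(-45)*(-1) - 31 = -15*3 - 31 = -45 - 31 = -76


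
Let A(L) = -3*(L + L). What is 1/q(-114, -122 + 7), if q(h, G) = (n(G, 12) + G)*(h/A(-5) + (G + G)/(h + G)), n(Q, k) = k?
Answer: 1145/329703 ≈ 0.0034728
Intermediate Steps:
A(L) = -6*L
q(h, G) = (12 + G)*(h/30 + 2*G/(G + h)) (q(h, G) = (12 + G)*(h/((-6*(-5))) + (G + G)/(h + G)) = (12 + G)*(h/30 + (2*G)/(G + h)) = (12 + G)*(h*(1/30) + 2*G/(G + h)) = (12 + G)*(h/30 + 2*G/(G + h)))
1/q(-114, -122 + 7) = 1/((12*(-114)² + 60*(-122 + 7)² + 720*(-122 + 7) + (-122 + 7)*(-114)² - 114*(-122 + 7)² + 12*(-122 + 7)*(-114))/(30*((-122 + 7) - 114))) = 1/((12*12996 + 60*(-115)² + 720*(-115) - 115*12996 - 114*(-115)² + 12*(-115)*(-114))/(30*(-115 - 114))) = 1/((1/30)*(155952 + 60*13225 - 82800 - 1494540 - 114*13225 + 157320)/(-229)) = 1/((1/30)*(-1/229)*(155952 + 793500 - 82800 - 1494540 - 1507650 + 157320)) = 1/((1/30)*(-1/229)*(-1978218)) = 1/(329703/1145) = 1145/329703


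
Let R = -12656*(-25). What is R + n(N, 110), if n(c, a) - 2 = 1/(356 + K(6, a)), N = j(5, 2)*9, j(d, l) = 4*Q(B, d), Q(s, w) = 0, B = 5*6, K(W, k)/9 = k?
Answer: 425877093/1346 ≈ 3.1640e+5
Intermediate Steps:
K(W, k) = 9*k
B = 30
j(d, l) = 0 (j(d, l) = 4*0 = 0)
R = 316400
N = 0 (N = 0*9 = 0)
n(c, a) = 2 + 1/(356 + 9*a)
R + n(N, 110) = 316400 + (713 + 18*110)/(356 + 9*110) = 316400 + (713 + 1980)/(356 + 990) = 316400 + 2693/1346 = 425877093/1346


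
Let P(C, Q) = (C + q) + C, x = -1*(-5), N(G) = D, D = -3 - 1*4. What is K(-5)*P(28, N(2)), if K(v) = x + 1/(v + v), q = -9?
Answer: 2303/10 ≈ 230.30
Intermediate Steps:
D = -7 (D = -3 - 4 = -7)
N(G) = -7
x = 5
P(C, Q) = -9 + 2*C (P(C, Q) = (C - 9) + C = (-9 + C) + C = -9 + 2*C)
K(v) = 5 + 1/(2*v) (K(v) = 5 + 1/(v + v) = 5 + 1/(2*v))
K(-5)*P(28, N(2)) = (5 + (1/2)/(-5))*(-9 + 2*28) = (5 + (1/2)*(-1/5))*(-9 + 56) = (5 - 1/10)*47 = (49/10)*47 = 2303/10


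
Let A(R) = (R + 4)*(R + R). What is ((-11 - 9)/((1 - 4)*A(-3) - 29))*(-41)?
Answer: -820/11 ≈ -74.545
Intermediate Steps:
A(R) = 2*R*(4 + R) (A(R) = (4 + R)*(2*R) = 2*R*(4 + R))
((-11 - 9)/((1 - 4)*A(-3) - 29))*(-41) = ((-11 - 9)/((1 - 4)*(2*(-3)*(4 - 3)) - 29))*(-41) = -20/(-6*(-3) - 29)*(-41) = -20/(-3*(-6) - 29)*(-41) = -20/(18 - 29)*(-41) = -20/(-11)*(-41) = -20*(-1/11)*(-41) = (20/11)*(-41) = -820/11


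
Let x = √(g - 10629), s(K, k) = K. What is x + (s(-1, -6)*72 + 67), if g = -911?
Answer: -5 + 2*I*√2885 ≈ -5.0 + 107.42*I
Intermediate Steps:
x = 2*I*√2885 (x = √(-911 - 10629) = √(-11540) = 2*I*√2885 ≈ 107.42*I)
x + (s(-1, -6)*72 + 67) = 2*I*√2885 + (-1*72 + 67) = 2*I*√2885 + (-72 + 67) = 2*I*√2885 - 5 = -5 + 2*I*√2885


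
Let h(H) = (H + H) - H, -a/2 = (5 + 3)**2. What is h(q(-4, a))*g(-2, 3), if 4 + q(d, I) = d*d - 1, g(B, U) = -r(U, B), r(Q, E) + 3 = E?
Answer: 55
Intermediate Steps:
r(Q, E) = -3 + E
a = -128 (a = -2*(5 + 3)**2 = -2*8**2 = -2*64 = -128)
g(B, U) = 3 - B (g(B, U) = -(-3 + B) = 3 - B)
q(d, I) = -5 + d**2 (q(d, I) = -4 + (d*d - 1) = -4 + (d**2 - 1) = -4 + (-1 + d**2) = -5 + d**2)
h(H) = H (h(H) = 2*H - H = H)
h(q(-4, a))*g(-2, 3) = (-5 + (-4)**2)*(3 - 1*(-2)) = (-5 + 16)*(3 + 2) = 11*5 = 55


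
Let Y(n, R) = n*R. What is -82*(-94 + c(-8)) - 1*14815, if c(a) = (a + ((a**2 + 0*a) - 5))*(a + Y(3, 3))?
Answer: -11289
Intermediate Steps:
Y(n, R) = R*n
c(a) = (9 + a)*(-5 + a + a**2) (c(a) = (a + ((a**2 + 0*a) - 5))*(a + 3*3) = (a + ((a**2 + 0) - 5))*(a + 9) = (a + (a**2 - 5))*(9 + a) = (a + (-5 + a**2))*(9 + a) = (-5 + a + a**2)*(9 + a) = (9 + a)*(-5 + a + a**2))
-82*(-94 + c(-8)) - 1*14815 = -82*(-94 + (-45 + (-8)**3 + 4*(-8) + 10*(-8)**2)) - 1*14815 = -82*(-94 + (-45 - 512 - 32 + 10*64)) - 14815 = -82*(-94 + (-45 - 512 - 32 + 640)) - 14815 = -82*(-94 + 51) - 14815 = -82*(-43) - 14815 = 3526 - 14815 = -11289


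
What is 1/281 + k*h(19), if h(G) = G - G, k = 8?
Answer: 1/281 ≈ 0.0035587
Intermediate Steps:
h(G) = 0
1/281 + k*h(19) = 1/281 + 8*0 = 1/281 + 0 = 1/281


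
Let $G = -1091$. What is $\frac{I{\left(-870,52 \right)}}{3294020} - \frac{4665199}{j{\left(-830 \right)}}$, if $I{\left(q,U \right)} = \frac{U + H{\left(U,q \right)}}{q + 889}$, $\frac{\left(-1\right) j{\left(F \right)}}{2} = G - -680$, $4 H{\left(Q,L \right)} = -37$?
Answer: $- \frac{30734517616261}{5415368880} \approx -5675.4$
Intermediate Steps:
$H{\left(Q,L \right)} = - \frac{37}{4}$ ($H{\left(Q,L \right)} = \frac{1}{4} \left(-37\right) = - \frac{37}{4}$)
$j{\left(F \right)} = 822$ ($j{\left(F \right)} = - 2 \left(-1091 - -680\right) = - 2 \left(-1091 + 680\right) = \left(-2\right) \left(-411\right) = 822$)
$I{\left(q,U \right)} = \frac{- \frac{37}{4} + U}{889 + q}$ ($I{\left(q,U \right)} = \frac{U - \frac{37}{4}}{q + 889} = \frac{- \frac{37}{4} + U}{889 + q}$)
$\frac{I{\left(-870,52 \right)}}{3294020} - \frac{4665199}{j{\left(-830 \right)}} = \frac{\frac{1}{889 - 870} \left(- \frac{37}{4} + 52\right)}{3294020} - \frac{4665199}{822} = \frac{1}{19} \cdot \frac{171}{4} \cdot \frac{1}{3294020} - \frac{4665199}{822} = \frac{9}{4} \cdot \frac{1}{3294020} - \frac{4665199}{822} = \frac{9}{13176080} - \frac{4665199}{822} = - \frac{30734517616261}{5415368880}$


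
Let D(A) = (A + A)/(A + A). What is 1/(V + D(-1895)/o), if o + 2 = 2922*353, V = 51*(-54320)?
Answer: -1031464/2857485348479 ≈ -3.6097e-7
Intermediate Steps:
D(A) = 1 (D(A) = (2*A)/((2*A)) = (2*A)*(1/(2*A)) = 1)
V = -2770320
o = 1031464 (o = -2 + 2922*353 = -2 + 1031466 = 1031464)
1/(V + D(-1895)/o) = 1/(-2770320 + 1/1031464) = 1/(-2857485348479/1031464) = -1031464/2857485348479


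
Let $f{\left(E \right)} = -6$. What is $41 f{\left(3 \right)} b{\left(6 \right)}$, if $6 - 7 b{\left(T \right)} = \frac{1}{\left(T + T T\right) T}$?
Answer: $- \frac{61951}{294} \approx -210.72$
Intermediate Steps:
$b{\left(T \right)} = \frac{6}{7} - \frac{1}{7 T \left(T + T^{2}\right)}$ ($b{\left(T \right)} = \frac{6}{7} - \frac{\frac{1}{T + T T} \frac{1}{T}}{7} = \frac{6}{7} - \frac{\frac{1}{T + T^{2}} \frac{1}{T}}{7} = \frac{6}{7} - \frac{\frac{1}{T} \frac{1}{T + T^{2}}}{7} = \frac{6}{7} - \frac{1}{7 T \left(T + T^{2}\right)}$)
$41 f{\left(3 \right)} b{\left(6 \right)} = 41 \left(-6\right) \frac{-1 + 6 \cdot 6^{2} + 6 \cdot 6^{3}}{7 \cdot 36 \left(1 + 6\right)} = - 246 \cdot \frac{1}{7} \cdot \frac{1}{36} \cdot \frac{1}{7} \left(-1 + 6 \cdot 36 + 6 \cdot 216\right) = - 246 \cdot \frac{1}{7} \cdot \frac{1}{36} \cdot \frac{1}{7} \left(-1 + 216 + 1296\right) = - 246 \cdot \frac{1}{7} \cdot \frac{1}{36} \cdot \frac{1}{7} \cdot 1511 = \left(-246\right) \frac{1511}{1764} = - \frac{61951}{294}$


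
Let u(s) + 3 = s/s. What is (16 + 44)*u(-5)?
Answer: -120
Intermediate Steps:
u(s) = -2 (u(s) = -3 + s/s = -3 + 1 = -2)
(16 + 44)*u(-5) = (16 + 44)*(-2) = 60*(-2) = -120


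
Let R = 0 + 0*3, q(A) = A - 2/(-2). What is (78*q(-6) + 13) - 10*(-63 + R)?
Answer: 253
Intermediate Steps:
q(A) = 1 + A (q(A) = A - 2*(-1/2) = A + 1 = 1 + A)
R = 0 (R = 0 + 0 = 0)
(78*q(-6) + 13) - 10*(-63 + R) = (78*(1 - 6) + 13) - 10*(-63 + 0) = (78*(-5) + 13) - 10*(-63) = (-390 + 13) + 630 = -377 + 630 = 253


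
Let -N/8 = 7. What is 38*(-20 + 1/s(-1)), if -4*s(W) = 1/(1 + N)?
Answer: 7600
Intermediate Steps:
N = -56 (N = -8*7 = -56)
s(W) = 1/220 (s(W) = -1/(4*(1 - 56)) = -¼/(-55) = -¼*(-1/55) = 1/220)
38*(-20 + 1/s(-1)) = 38*(-20 + 1/(1/220)) = 38*(-20 + 220) = 38*200 = 7600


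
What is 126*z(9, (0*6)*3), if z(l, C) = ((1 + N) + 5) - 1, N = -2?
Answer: 378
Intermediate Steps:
z(l, C) = 3 (z(l, C) = ((1 - 2) + 5) - 1 = (-1 + 5) - 1 = 4 - 1 = 3)
126*z(9, (0*6)*3) = 126*3 = 378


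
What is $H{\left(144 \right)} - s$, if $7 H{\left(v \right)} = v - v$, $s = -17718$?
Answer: $17718$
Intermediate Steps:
$H{\left(v \right)} = 0$ ($H{\left(v \right)} = \frac{v - v}{7} = \frac{1}{7} \cdot 0 = 0$)
$H{\left(144 \right)} - s = 0 - -17718 = 0 + 17718 = 17718$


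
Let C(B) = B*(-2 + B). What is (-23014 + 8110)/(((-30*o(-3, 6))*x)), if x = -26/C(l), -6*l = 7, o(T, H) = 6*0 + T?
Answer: 3059/130 ≈ 23.531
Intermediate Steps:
o(T, H) = T (o(T, H) = 0 + T = T)
l = -7/6 (l = -⅙*7 = -7/6 ≈ -1.1667)
x = -936/133 (x = -26*(-6/(7*(-2 - 7/6))) = -26/((-7/6*(-19/6))) = -26/133/36 = -26*36/133 = -936/133 ≈ -7.0376)
(-23014 + 8110)/(((-30*o(-3, 6))*x)) = (-23014 + 8110)/((-30*(-3)*(-936/133))) = -14904/(90*(-936/133)) = -14904/(-84240/133) = -14904*(-133/84240) = 3059/130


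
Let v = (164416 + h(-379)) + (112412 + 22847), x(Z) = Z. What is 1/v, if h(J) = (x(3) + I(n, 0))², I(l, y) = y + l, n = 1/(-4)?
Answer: 16/4794921 ≈ 3.3369e-6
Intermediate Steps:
n = -¼ ≈ -0.25000
I(l, y) = l + y
h(J) = 121/16 (h(J) = (3 + (-¼ + 0))² = (3 - ¼)² = (11/4)² = 121/16)
v = 4794921/16 (v = (164416 + 121/16) + (112412 + 22847) = 2630777/16 + 135259 = 4794921/16 ≈ 2.9968e+5)
1/v = 1/(4794921/16) = 16/4794921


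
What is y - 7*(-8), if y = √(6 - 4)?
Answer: 56 + √2 ≈ 57.414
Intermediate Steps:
y = √2 ≈ 1.4142
y - 7*(-8) = √2 - 7*(-8) = √2 + 56 = 56 + √2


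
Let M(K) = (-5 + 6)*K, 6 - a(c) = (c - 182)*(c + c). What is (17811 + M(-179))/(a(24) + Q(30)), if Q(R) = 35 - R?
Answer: 17632/7595 ≈ 2.3215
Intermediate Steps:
a(c) = 6 - 2*c*(-182 + c) (a(c) = 6 - (c - 182)*(c + c) = 6 - (-182 + c)*2*c = 6 - 2*c*(-182 + c))
M(K) = K (M(K) = 1*K = K)
(17811 + M(-179))/(a(24) + Q(30)) = (17811 - 179)/((6 - 2*24² + 364*24) + (35 - 1*30)) = 17632/((6 - 2*576 + 8736) + (35 - 30)) = 17632/((6 - 1152 + 8736) + 5) = 17632/(7590 + 5) = 17632/7595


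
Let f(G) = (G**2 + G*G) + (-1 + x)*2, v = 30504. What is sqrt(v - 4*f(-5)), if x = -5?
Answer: 4*sqrt(1897) ≈ 174.22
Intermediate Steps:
f(G) = -12 + 2*G**2 (f(G) = (G**2 + G*G) + (-1 - 5)*2 = (G**2 + G**2) - 6*2 = 2*G**2 - 12 = -12 + 2*G**2)
sqrt(v - 4*f(-5)) = sqrt(30504 - 4*(-12 + 2*(-5)**2)) = sqrt(30504 - 4*(-12 + 2*25)) = sqrt(30504 - 4*(-12 + 50)) = sqrt(30504 - 4*38) = sqrt(30504 - 152) = sqrt(30352) = 4*sqrt(1897)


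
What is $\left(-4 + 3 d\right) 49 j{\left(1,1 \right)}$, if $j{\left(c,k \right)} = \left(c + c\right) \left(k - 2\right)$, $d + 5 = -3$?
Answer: $2744$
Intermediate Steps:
$d = -8$ ($d = -5 - 3 = -8$)
$j{\left(c,k \right)} = 2 c \left(-2 + k\right)$
$\left(-4 + 3 d\right) 49 j{\left(1,1 \right)} = \left(-4 + 3 \left(-8\right)\right) 49 \cdot 2 \cdot 1 \left(-2 + 1\right) = \left(-4 - 24\right) 49 \cdot 2 \cdot 1 \left(-1\right) = \left(-28\right) 49 \left(-2\right) = \left(-1372\right) \left(-2\right) = 2744$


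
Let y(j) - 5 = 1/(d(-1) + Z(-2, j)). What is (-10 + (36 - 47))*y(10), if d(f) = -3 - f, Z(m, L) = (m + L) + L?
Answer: -1701/16 ≈ -106.31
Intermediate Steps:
Z(m, L) = m + 2*L (Z(m, L) = (L + m) + L = m + 2*L)
y(j) = 5 + 1/(-4 + 2*j) (y(j) = 5 + 1/((-3 - 1*(-1)) + (-2 + 2*j)) = 5 + 1/((-3 + 1) + (-2 + 2*j)) = 5 + 1/(-2 + (-2 + 2*j)) = 5 + 1/(-4 + 2*j))
(-10 + (36 - 47))*y(10) = (-10 + (36 - 47))*((-19 + 10*10)/(2*(-2 + 10))) = (-10 - 11)*((1/2)*(-19 + 100)/8) = -21*81/(2*8) = -21*81/16 = -1701/16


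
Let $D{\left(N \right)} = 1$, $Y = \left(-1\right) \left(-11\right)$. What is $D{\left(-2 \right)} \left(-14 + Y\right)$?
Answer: $-3$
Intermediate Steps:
$Y = 11$
$D{\left(-2 \right)} \left(-14 + Y\right) = 1 \left(-14 + 11\right) = 1 \left(-3\right) = -3$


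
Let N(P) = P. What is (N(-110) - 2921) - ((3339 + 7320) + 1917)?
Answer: -15607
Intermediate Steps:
(N(-110) - 2921) - ((3339 + 7320) + 1917) = (-110 - 2921) - ((3339 + 7320) + 1917) = -3031 - (10659 + 1917) = -3031 - 1*12576 = -3031 - 12576 = -15607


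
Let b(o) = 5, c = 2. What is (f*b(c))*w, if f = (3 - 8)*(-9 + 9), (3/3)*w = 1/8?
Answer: 0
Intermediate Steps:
w = ⅛ (w = 1/8 = ⅛ ≈ 0.12500)
f = 0 (f = -5*0 = 0)
(f*b(c))*w = (0*5)*(⅛) = 0*(⅛) = 0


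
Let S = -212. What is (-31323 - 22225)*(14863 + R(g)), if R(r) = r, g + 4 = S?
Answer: -784317556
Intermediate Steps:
g = -216 (g = -4 - 212 = -216)
(-31323 - 22225)*(14863 + R(g)) = (-31323 - 22225)*(14863 - 216) = -53548*14647 = -784317556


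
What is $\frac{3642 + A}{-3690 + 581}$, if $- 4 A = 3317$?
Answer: $- \frac{11251}{12436} \approx -0.90471$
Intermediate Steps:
$A = - \frac{3317}{4}$ ($A = \left(- \frac{1}{4}\right) 3317 = - \frac{3317}{4} \approx -829.25$)
$\frac{3642 + A}{-3690 + 581} = \frac{3642 - \frac{3317}{4}}{-3690 + 581} = \frac{11251}{4 \left(-3109\right)} = \frac{11251}{4} \left(- \frac{1}{3109}\right) = - \frac{11251}{12436}$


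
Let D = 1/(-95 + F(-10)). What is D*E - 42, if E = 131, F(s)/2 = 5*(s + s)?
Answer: -12521/295 ≈ -42.444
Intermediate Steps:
F(s) = 20*s (F(s) = 2*(5*(s + s)) = 2*(5*(2*s)) = 2*(10*s) = 20*s)
D = -1/295 (D = 1/(-95 + 20*(-10)) = 1/(-95 - 200) = 1/(-295) = -1/295 ≈ -0.0033898)
D*E - 42 = -1/295*131 - 42 = -131/295 - 42 = -12521/295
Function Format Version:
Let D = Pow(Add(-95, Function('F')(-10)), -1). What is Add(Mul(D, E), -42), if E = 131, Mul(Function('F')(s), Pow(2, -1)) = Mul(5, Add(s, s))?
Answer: Rational(-12521, 295) ≈ -42.444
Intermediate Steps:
Function('F')(s) = Mul(20, s) (Function('F')(s) = Mul(2, Mul(5, Add(s, s))) = Mul(2, Mul(5, Mul(2, s))) = Mul(2, Mul(10, s)) = Mul(20, s))
D = Rational(-1, 295) (D = Pow(Add(-95, Mul(20, -10)), -1) = Pow(Add(-95, -200), -1) = Pow(-295, -1) = Rational(-1, 295) ≈ -0.0033898)
Add(Mul(D, E), -42) = Add(Mul(Rational(-1, 295), 131), -42) = Add(Rational(-131, 295), -42) = Rational(-12521, 295)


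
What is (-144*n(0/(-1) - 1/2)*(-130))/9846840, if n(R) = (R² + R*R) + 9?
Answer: 1482/82057 ≈ 0.018061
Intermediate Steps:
n(R) = 9 + 2*R² (n(R) = (R² + R²) + 9 = 2*R² + 9 = 9 + 2*R²)
(-144*n(0/(-1) - 1/2)*(-130))/9846840 = (-144*(9 + 2*(0/(-1) - 1/2)²)*(-130))/9846840 = (-144*(9 + 2*(0*(-1) - 1*½)²)*(-130))*(1/9846840) = (-144*(9 + 2*(0 - ½)²)*(-130))*(1/9846840) = (-144*(9 + 2*(-½)²)*(-130))*(1/9846840) = (-144*(9 + 2*(¼))*(-130))*(1/9846840) = (-144*(9 + ½)*(-130))*(1/9846840) = (-144*19/2*(-130))*(1/9846840) = -1368*(-130)*(1/9846840) = 177840*(1/9846840) = 1482/82057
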